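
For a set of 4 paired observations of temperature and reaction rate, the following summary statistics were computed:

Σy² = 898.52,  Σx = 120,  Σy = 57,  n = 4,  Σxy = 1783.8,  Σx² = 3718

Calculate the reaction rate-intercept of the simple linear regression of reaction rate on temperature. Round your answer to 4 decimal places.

Sxx = Σx² − (Σx)²/n = 3718 − 3600 = 118
Sxy = Σxy − (Σx)(Σy)/n = 1783.8 − 1710 = 73.8
b = Sxy/Sxx = 73.8/118 = 0.625424
a = ȳ − b·x̄ = 14.25 − 0.625424·30 = -4.512712

-4.5127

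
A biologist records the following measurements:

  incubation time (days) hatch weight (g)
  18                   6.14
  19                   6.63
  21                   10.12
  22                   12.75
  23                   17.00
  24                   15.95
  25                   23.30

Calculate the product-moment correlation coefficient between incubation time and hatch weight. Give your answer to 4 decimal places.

n = 7, Σx = 152, Σy = 91.89, Σxy = 2085.81, Σx² = 3340, Σy² = 1432.9259
Sxx = Σx² − (Σx)²/n = 3340 − 3300.571429 = 39.428571
Sxy = Σxy − (Σx)(Σy)/n = 2085.81 − 1995.325714 = 90.484286
Syy = Σy² − (Σy)²/n = 1432.9259 − 1206.253157 = 226.672743
r = Sxy/√(Sxx·Syy) = 90.484286/√(8937.382433) = 90.484286/94.537730 = 0.957124

0.9571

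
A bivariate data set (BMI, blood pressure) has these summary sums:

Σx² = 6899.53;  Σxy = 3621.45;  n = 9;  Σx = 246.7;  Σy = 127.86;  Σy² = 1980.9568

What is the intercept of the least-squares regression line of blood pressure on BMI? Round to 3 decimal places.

-9.100

Sxx = Σx² − (Σx)²/n = 6899.53 − 6762.321111 = 137.208889
Sxy = Σxy − (Σx)(Σy)/n = 3621.45 − 3504.784667 = 116.665333
b = Sxy/Sxx = 116.665333/137.208889 = 0.850275
a = ȳ − b·x̄ = 14.206667 − 0.850275·27.411111 = -9.100325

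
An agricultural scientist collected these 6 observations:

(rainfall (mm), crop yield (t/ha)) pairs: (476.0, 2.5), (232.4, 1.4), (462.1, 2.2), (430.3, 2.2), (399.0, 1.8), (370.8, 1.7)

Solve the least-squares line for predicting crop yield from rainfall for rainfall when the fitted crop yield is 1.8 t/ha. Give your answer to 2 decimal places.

n = 6, Σx = 2370.6, Σy = 11.8, Σxy = 4827.2, Σx² = 975973.9
Sxx = Σx² − (Σx)²/n = 975973.9 − 936624.06 = 39349.84
Sxy = Σxy − (Σx)(Σy)/n = 4827.2 − 4662.18 = 165.02
b = Sxy/Sxx = 165.02/39349.84 = 0.004194
a = ȳ − b·x̄ = 1.966667 − 0.004194·395.1 = 0.309750
Set a + b·x = 1.8: x = (1.8 − 0.309750) / 0.004194 = 355.357504

355.36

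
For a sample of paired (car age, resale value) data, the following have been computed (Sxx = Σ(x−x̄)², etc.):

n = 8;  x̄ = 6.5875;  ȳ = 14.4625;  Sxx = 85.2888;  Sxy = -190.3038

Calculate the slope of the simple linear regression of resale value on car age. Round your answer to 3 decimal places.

b = Sxy/Sxx = -190.3038/85.2888 = -2.231287

-2.231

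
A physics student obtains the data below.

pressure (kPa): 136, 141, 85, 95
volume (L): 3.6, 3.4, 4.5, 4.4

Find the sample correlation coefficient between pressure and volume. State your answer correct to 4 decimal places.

n = 4, Σx = 457, Σy = 15.9, Σxy = 1769.5, Σx² = 54627, Σy² = 64.13
Sxx = Σx² − (Σx)²/n = 54627 − 52212.25 = 2414.75
Sxy = Σxy − (Σx)(Σy)/n = 1769.5 − 1816.575 = -47.075
Syy = Σy² − (Σy)²/n = 64.13 − 63.2025 = 0.9275
r = Sxy/√(Sxx·Syy) = -47.075/√(2239.680625) = -47.075/47.325264 = -0.994712

-0.9947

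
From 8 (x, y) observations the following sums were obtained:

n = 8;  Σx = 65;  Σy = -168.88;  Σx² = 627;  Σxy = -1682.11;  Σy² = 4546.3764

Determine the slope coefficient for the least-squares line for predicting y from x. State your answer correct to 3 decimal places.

-3.135

Sxx = Σx² − (Σx)²/n = 627 − 528.125 = 98.875
Sxy = Σxy − (Σx)(Σy)/n = -1682.11 − (-1372.15) = -309.96
b = Sxy/Sxx = -309.96/98.875 = -3.134867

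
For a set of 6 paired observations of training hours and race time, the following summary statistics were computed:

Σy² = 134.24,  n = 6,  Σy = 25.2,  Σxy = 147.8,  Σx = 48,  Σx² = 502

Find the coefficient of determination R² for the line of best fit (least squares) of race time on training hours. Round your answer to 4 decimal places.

Sxx = Σx² − (Σx)²/n = 502 − 384 = 118
Sxy = Σxy − (Σx)(Σy)/n = 147.8 − 201.6 = -53.8
Syy = Σy² − (Σy)²/n = 134.24 − 105.84 = 28.4
R² = Sxy²/(Sxx·Syy) = (-53.8)²/(118·28.4) = 0.863703

0.8637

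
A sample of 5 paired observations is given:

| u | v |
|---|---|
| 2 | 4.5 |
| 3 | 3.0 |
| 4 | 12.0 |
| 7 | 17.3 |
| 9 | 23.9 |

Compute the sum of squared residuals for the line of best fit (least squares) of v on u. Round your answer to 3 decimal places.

n = 5, Σx = 25, Σy = 60.7, Σxy = 402.2, Σx² = 159, Σy² = 1043.75
Sxx = Σx² − (Σx)²/n = 159 − 125 = 34
Sxy = Σxy − (Σx)(Σy)/n = 402.2 − 303.5 = 98.7
Syy = Σy² − (Σy)²/n = 1043.75 − 736.898 = 306.852
b = Sxy/Sxx = 98.7/34 = 2.902941
SSE = Syy − b·Sxy = 306.852 − 2.902941·98.7 = 20.331706

20.332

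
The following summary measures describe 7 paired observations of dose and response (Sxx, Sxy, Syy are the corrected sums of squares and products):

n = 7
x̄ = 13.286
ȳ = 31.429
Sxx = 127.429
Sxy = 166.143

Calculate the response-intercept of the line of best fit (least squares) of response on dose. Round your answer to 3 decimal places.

b = Sxy/Sxx = 166.143/127.429 = 1.303808
a = ȳ − b·x̄ = 31.429 − 1.303808·13.286 = 14.106602

14.107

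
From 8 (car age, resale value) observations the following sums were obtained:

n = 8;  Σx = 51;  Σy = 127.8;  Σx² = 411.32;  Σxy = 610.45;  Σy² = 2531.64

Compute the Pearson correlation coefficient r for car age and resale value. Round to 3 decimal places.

-0.994

Sxx = Σx² − (Σx)²/n = 411.32 − 325.125 = 86.195
Sxy = Σxy − (Σx)(Σy)/n = 610.45 − 814.725 = -204.275
Syy = Σy² − (Σy)²/n = 2531.64 − 2041.605 = 490.035
r = Sxy/√(Sxx·Syy) = -204.275/√(42238.566825) = -204.275/205.520235 = -0.993941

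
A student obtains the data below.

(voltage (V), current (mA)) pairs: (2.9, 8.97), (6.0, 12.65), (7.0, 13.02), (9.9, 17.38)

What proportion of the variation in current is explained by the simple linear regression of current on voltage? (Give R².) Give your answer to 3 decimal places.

0.985

n = 4, Σx = 25.8, Σy = 52.02, Σxy = 365.115, Σx² = 191.42, Σy² = 712.0682
Sxx = Σx² − (Σx)²/n = 191.42 − 166.41 = 25.01
Sxy = Σxy − (Σx)(Σy)/n = 365.115 − 335.529 = 29.586
Syy = Σy² − (Σy)²/n = 712.0682 − 676.5201 = 35.5481
R² = Sxy²/(Sxx·Syy) = (29.586)²/(25.01·35.5481) = 0.984561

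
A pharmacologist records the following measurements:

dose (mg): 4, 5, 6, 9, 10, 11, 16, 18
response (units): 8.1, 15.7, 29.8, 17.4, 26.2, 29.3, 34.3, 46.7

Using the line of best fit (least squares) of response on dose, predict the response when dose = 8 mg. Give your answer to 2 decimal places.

n = 8, Σx = 79, Σy = 207.5, Σxy = 2420, Σx² = 959
Sxx = Σx² − (Σx)²/n = 959 − 780.125 = 178.875
Sxy = Σxy − (Σx)(Σy)/n = 2420 − 2049.0625 = 370.9375
b = Sxy/Sxx = 370.9375/178.875 = 2.073725
a = ȳ − b·x̄ = 25.9375 − 2.073725·9.875 = 5.459469
ŷ(8) = a + b·8 = 5.459469 + 2.073725·8 = 22.049266

22.05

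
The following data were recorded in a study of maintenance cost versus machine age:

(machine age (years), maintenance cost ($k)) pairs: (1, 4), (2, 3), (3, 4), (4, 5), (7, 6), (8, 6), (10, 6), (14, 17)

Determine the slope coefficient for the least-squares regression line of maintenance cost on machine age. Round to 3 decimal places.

0.847

n = 8, Σx = 49, Σy = 51, Σxy = 430, Σx² = 439
Sxx = Σx² − (Σx)²/n = 439 − 300.125 = 138.875
Sxy = Σxy − (Σx)(Σy)/n = 430 − 312.375 = 117.625
b = Sxy/Sxx = 117.625/138.875 = 0.846985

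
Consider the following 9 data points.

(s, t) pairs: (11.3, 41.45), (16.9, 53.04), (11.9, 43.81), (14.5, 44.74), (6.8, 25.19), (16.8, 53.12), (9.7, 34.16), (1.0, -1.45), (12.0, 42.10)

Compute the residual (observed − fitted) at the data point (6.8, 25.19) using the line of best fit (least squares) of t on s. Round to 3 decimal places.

2.393

n = 9, Σx = 100.9, Σy = 336.16, Σxy = 4433.64, Σx² = 1332.73
Sxx = Σx² − (Σx)²/n = 1332.73 − 1131.201111 = 201.528889
Sxy = Σxy − (Σx)(Σy)/n = 4433.64 − 3768.727111 = 664.912889
b = Sxy/Sxx = 664.912889/201.528889 = 3.299343
a = ȳ − b·x̄ = 37.351111 − 3.299343·11.211111 = 0.361812
ŷ(6.8) = 0.361812 + 3.299343·6.8 = 22.797343
residual = y − ŷ = 25.19 − 22.797343 = 2.392657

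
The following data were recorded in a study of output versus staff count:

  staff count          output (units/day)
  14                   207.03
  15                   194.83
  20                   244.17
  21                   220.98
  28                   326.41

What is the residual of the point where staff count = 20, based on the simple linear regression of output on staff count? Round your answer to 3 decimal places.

n = 5, Σx = 98, Σy = 1193.42, Σxy = 24484.33, Σx² = 2046
Sxx = Σx² − (Σx)²/n = 2046 − 1920.8 = 125.2
Sxy = Σxy − (Σx)(Σy)/n = 24484.33 − 23391.032 = 1093.298
b = Sxy/Sxx = 1093.298/125.2 = 8.732412
a = ȳ − b·x̄ = 238.684 − 8.732412·19.6 = 67.528722
ŷ(20) = 67.528722 + 8.732412·20 = 242.176965
residual = y − ŷ = 244.17 − 242.176965 = 1.993035

1.993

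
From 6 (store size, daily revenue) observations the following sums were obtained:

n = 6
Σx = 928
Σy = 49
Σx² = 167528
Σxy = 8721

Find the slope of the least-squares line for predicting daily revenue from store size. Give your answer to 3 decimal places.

Sxx = Σx² − (Σx)²/n = 167528 − 143530.666667 = 23997.333333
Sxy = Σxy − (Σx)(Σy)/n = 8721 − 7578.666667 = 1142.333333
b = Sxy/Sxx = 1142.333333/23997.333333 = 0.047603

0.048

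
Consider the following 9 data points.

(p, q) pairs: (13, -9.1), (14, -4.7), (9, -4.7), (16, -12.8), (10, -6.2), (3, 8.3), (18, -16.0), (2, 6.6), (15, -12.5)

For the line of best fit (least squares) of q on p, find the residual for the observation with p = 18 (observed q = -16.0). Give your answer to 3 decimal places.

-0.439

n = 9, Σx = 100, Σy = -51.1, Σxy = -930.6, Σx² = 1364
Sxx = Σx² − (Σx)²/n = 1364 − 1111.111111 = 252.888889
Sxy = Σxy − (Σx)(Σy)/n = -930.6 − (-567.777778) = -362.822222
b = Sxy/Sxx = -362.822222/252.888889 = -1.434710
a = ȳ − b·x̄ = -5.677778 − (-1.434710)·11.111111 = 10.263445
ŷ(18) = 10.263445 + (-1.434710)·18 = -15.561336
residual = y − ŷ = -16.0 − (-15.561336) = -0.438664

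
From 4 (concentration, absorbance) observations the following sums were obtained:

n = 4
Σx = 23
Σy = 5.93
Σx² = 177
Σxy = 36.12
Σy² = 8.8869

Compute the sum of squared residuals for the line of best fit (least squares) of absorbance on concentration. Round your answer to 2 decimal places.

Sxx = Σx² − (Σx)²/n = 177 − 132.25 = 44.75
Sxy = Σxy − (Σx)(Σy)/n = 36.12 − 34.0975 = 2.0225
Syy = Σy² − (Σy)²/n = 8.8869 − 8.791225 = 0.095675
b = Sxy/Sxx = 2.0225/44.75 = 0.045196
SSE = Syy − b·Sxy = 0.095675 − 0.045196·2.0225 = 0.004267

0.00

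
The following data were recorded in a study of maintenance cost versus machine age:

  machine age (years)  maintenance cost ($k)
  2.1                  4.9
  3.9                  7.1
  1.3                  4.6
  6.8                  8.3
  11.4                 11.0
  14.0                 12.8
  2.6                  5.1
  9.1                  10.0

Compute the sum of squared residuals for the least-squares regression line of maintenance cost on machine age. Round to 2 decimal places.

0.95

n = 8, Σx = 51.2, Σy = 63.8, Σxy = 509.26, Σx² = 483.08, Σy² = 575.32
Sxx = Σx² − (Σx)²/n = 483.08 − 327.68 = 155.4
Sxy = Σxy − (Σx)(Σy)/n = 509.26 − 408.32 = 100.94
Syy = Σy² − (Σy)²/n = 575.32 − 508.805 = 66.515
b = Sxy/Sxx = 100.94/155.4 = 0.649550
SSE = Syy − b·Sxy = 66.515 − 0.649550·100.94 = 0.949468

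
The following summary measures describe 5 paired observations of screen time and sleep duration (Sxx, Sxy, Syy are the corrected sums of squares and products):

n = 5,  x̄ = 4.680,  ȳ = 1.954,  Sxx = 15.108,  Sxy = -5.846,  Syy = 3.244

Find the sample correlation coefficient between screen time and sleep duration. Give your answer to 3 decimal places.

-0.835

r = Sxy/√(Sxx·Syy) = -5.846/√(49.010352) = -5.846/7.000739 = -0.835055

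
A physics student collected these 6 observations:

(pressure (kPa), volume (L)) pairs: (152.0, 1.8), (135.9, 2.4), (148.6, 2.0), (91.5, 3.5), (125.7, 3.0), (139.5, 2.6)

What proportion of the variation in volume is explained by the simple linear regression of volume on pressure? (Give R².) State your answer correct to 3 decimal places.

0.890

n = 6, Σx = 793.2, Σy = 15.3, Σxy = 1957.01, Σx² = 107287.76, Σy² = 41.01
Sxx = Σx² − (Σx)²/n = 107287.76 − 104861.04 = 2426.72
Sxy = Σxy − (Σx)(Σy)/n = 1957.01 − 2022.66 = -65.65
Syy = Σy² − (Σy)²/n = 41.01 − 39.015 = 1.995
R² = Sxy²/(Sxx·Syy) = (-65.65)²/(2426.72·1.995) = 0.890240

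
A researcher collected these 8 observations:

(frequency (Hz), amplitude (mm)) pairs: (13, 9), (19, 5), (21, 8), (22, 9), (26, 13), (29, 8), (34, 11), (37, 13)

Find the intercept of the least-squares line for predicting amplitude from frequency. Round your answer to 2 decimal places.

n = 8, Σx = 201, Σy = 76, Σxy = 2003, Σx² = 5497
Sxx = Σx² − (Σx)²/n = 5497 − 5050.125 = 446.875
Sxy = Σxy − (Σx)(Σy)/n = 2003 − 1909.5 = 93.5
b = Sxy/Sxx = 93.5/446.875 = 0.209231
a = ȳ − b·x̄ = 9.5 − 0.209231·25.125 = 4.243077

4.24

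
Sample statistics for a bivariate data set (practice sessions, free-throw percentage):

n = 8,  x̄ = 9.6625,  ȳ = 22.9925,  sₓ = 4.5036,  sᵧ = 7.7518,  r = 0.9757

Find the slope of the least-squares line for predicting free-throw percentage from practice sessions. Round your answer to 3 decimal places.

b = r · sᵧ/sₓ = 0.9757 · 7.7518/4.5036 = 1.679419

1.679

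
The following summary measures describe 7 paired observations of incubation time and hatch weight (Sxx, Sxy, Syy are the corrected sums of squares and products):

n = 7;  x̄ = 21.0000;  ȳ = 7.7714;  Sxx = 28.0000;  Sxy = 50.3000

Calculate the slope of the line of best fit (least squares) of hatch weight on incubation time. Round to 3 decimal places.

b = Sxy/Sxx = 50.3/28 = 1.796429

1.796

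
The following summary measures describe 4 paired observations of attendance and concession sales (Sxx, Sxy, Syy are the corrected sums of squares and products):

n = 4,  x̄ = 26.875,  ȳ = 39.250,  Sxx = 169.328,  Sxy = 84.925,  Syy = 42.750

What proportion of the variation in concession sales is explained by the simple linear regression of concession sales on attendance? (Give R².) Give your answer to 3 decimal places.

R² = Sxy²/(Sxx·Syy) = (84.925)²/(169.328·42.75) = 0.996337

0.996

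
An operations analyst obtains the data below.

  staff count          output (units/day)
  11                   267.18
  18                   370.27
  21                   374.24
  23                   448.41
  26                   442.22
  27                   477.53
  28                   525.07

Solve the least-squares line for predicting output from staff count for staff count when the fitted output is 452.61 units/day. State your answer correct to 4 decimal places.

24.7444

n = 7, Σx = 154, Σy = 2904.92, Σxy = 66869.3, Σx² = 3604
Sxx = Σx² − (Σx)²/n = 3604 − 3388 = 216
Sxy = Σxy − (Σx)(Σy)/n = 66869.3 − 63908.24 = 2961.06
b = Sxy/Sxx = 2961.06/216 = 13.708611
a = ȳ − b·x̄ = 414.988571 − 13.708611·22 = 113.399127
Set a + b·x = 452.61: x = (452.61 − 113.399127) / 13.708611 = 24.744365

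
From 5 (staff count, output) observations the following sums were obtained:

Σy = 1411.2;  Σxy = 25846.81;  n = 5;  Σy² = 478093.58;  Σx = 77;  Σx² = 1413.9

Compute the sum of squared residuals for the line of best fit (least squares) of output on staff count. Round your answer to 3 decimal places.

Sxx = Σx² − (Σx)²/n = 1413.9 − 1185.8 = 228.1
Sxy = Σxy − (Σx)(Σy)/n = 25846.81 − 21732.48 = 4114.33
Syy = Σy² − (Σy)²/n = 478093.58 − 398297.088 = 79796.492
b = Sxy/Sxx = 4114.33/228.1 = 18.037396
SSE = Syy − b·Sxy = 79796.492 − 18.037396·4114.33 = 5584.693013

5584.693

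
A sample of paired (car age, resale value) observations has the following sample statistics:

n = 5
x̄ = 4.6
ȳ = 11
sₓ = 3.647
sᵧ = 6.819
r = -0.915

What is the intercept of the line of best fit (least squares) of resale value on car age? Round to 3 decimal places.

b = r · sᵧ/sₓ = -0.915 · 6.819/3.647 = -1.710827
a = ȳ − b·x̄ = 11 − (-1.710827)·4.6 = 18.869803

18.870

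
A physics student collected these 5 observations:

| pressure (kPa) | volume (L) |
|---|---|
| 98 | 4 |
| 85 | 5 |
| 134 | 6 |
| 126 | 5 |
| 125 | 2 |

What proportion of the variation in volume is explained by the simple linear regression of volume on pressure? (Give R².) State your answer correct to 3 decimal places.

n = 5, Σx = 568, Σy = 22, Σxy = 2501, Σx² = 66286, Σy² = 106
Sxx = Σx² − (Σx)²/n = 66286 − 64524.8 = 1761.2
Sxy = Σxy − (Σx)(Σy)/n = 2501 − 2499.2 = 1.8
Syy = Σy² − (Σy)²/n = 106 − 96.8 = 9.2
R² = Sxy²/(Sxx·Syy) = (1.8)²/(1761.2·9.2) = 0.000200

0.000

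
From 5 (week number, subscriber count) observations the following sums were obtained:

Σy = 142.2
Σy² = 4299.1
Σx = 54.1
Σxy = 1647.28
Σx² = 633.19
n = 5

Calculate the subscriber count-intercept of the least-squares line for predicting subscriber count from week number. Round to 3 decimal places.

Sxx = Σx² − (Σx)²/n = 633.19 − 585.362 = 47.828
Sxy = Σxy − (Σx)(Σy)/n = 1647.28 − 1538.604 = 108.676
b = Sxy/Sxx = 108.676/47.828 = 2.272225
a = ȳ − b·x̄ = 28.44 − 2.272225·10.82 = 3.854520

3.855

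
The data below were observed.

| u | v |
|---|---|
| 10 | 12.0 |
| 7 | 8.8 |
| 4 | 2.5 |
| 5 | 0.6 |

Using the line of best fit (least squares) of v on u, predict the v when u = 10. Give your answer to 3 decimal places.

12.517

n = 4, Σx = 26, Σy = 23.9, Σxy = 194.6, Σx² = 190
Sxx = Σx² − (Σx)²/n = 190 − 169 = 21
Sxy = Σxy − (Σx)(Σy)/n = 194.6 − 155.35 = 39.25
b = Sxy/Sxx = 39.25/21 = 1.869048
a = ȳ − b·x̄ = 5.975 − 1.869048·6.5 = -6.173810
ŷ(10) = a + b·10 = -6.173810 + 1.869048·10 = 12.516667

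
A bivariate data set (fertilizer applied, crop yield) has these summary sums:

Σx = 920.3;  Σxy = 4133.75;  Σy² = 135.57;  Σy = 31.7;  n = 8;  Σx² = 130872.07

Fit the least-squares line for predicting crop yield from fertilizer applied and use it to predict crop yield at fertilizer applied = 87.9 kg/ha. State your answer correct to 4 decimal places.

Sxx = Σx² − (Σx)²/n = 130872.07 − 105869.01125 = 25003.05875
Sxy = Σxy − (Σx)(Σy)/n = 4133.75 − 3646.68875 = 487.06125
b = Sxy/Sxx = 487.06125/25003.05875 = 0.019480
a = ȳ − b·x̄ = 3.9625 − 0.019480·115.0375 = 1.721562
ŷ(87.9) = a + b·87.9 = 1.721562 + 0.019480·87.9 = 3.433860

3.4339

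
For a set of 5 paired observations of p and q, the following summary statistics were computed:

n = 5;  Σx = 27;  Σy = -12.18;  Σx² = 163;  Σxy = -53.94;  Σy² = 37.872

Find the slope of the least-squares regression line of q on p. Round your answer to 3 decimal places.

0.688

Sxx = Σx² − (Σx)²/n = 163 − 145.8 = 17.2
Sxy = Σxy − (Σx)(Σy)/n = -53.94 − (-65.772) = 11.832
b = Sxy/Sxx = 11.832/17.2 = 0.687907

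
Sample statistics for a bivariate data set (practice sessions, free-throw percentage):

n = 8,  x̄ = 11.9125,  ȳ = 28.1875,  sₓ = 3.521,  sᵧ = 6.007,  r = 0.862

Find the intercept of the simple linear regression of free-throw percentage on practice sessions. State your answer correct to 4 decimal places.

b = r · sᵧ/sₓ = 0.862 · 6.007/3.521 = 1.470615
a = ȳ − b·x̄ = 28.1875 − 1.470615·11.9125 = 10.668804

10.6688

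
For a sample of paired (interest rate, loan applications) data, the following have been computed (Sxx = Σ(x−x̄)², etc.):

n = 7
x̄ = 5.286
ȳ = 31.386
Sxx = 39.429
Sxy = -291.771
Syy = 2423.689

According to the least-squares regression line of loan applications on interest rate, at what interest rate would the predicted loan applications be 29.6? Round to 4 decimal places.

b = Sxy/Sxx = -291.771/39.429 = -7.399909
a = ȳ − b·x̄ = 31.386 − (-7.399909)·5.286 = 70.501917
Set a + b·x = 29.6: x = (29.6 − 70.501917) / (-7.399909) = 5.527354

5.5274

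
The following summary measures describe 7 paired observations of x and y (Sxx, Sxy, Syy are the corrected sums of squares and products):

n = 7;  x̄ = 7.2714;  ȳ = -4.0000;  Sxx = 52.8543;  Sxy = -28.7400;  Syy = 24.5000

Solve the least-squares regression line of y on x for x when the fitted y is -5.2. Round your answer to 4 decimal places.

9.4783

b = Sxy/Sxx = -28.74/52.8543 = -0.543759
a = ȳ − b·x̄ = -4 − (-0.543759)·7.2714 = -0.046111
Set a + b·x = -5.2: x = (-5.2 − (-0.046111)) / (-0.543759) = 9.478260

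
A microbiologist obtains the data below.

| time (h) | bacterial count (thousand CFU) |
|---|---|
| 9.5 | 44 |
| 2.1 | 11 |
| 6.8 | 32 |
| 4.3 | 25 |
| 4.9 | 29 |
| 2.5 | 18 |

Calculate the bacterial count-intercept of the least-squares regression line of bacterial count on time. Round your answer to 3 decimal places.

n = 6, Σx = 30.1, Σy = 159, Σxy = 953.3, Σx² = 189.65
Sxx = Σx² − (Σx)²/n = 189.65 − 151.001667 = 38.648333
Sxy = Σxy − (Σx)(Σy)/n = 953.3 − 797.65 = 155.65
b = Sxy/Sxx = 155.65/38.648333 = 4.027341
a = ȳ − b·x̄ = 26.5 − 4.027341·5.016667 = 6.296175

6.296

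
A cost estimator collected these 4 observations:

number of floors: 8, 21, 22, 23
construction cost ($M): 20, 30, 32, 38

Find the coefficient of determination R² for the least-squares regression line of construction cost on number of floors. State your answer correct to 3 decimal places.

n = 4, Σx = 74, Σy = 120, Σxy = 2368, Σx² = 1518, Σy² = 3768
Sxx = Σx² − (Σx)²/n = 1518 − 1369 = 149
Sxy = Σxy − (Σx)(Σy)/n = 2368 − 2220 = 148
Syy = Σy² − (Σy)²/n = 3768 − 3600 = 168
R² = Sxy²/(Sxx·Syy) = (148)²/(149·168) = 0.875040

0.875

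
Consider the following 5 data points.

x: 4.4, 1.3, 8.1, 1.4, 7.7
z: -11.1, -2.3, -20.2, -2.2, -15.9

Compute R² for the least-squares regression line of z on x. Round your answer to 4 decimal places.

0.9715

n = 5, Σx = 22.9, Σy = -51.7, Σxy = -340.96, Σx² = 147.91, Σy² = 794.19
Sxx = Σx² − (Σx)²/n = 147.91 − 104.882 = 43.028
Sxy = Σxy − (Σx)(Σy)/n = -340.96 − (-236.786) = -104.174
Syy = Σy² − (Σy)²/n = 794.19 − 534.578 = 259.612
R² = Sxy²/(Sxx·Syy) = (-104.174)²/(43.028·259.612) = 0.971500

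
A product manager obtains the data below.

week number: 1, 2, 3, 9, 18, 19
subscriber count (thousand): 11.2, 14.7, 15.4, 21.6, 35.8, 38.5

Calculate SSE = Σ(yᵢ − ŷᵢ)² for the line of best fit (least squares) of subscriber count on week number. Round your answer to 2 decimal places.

6.69

n = 6, Σx = 52, Σy = 137.2, Σxy = 1657.1, Σx² = 780, Σy² = 3809.14
Sxx = Σx² − (Σx)²/n = 780 − 450.666667 = 329.333333
Sxy = Σxy − (Σx)(Σy)/n = 1657.1 − 1189.066667 = 468.033333
Syy = Σy² − (Σy)²/n = 3809.14 − 3137.306667 = 671.833333
b = Sxy/Sxx = 468.033333/329.333333 = 1.421154
SSE = Syy − b·Sxy = 671.833333 − 1.421154·468.033333 = 6.685962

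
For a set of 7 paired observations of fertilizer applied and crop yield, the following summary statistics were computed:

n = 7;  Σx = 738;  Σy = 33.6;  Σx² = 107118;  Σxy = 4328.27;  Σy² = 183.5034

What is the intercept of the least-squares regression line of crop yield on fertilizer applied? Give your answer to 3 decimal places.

Sxx = Σx² − (Σx)²/n = 107118 − 77806.285714 = 29311.714286
Sxy = Σxy − (Σx)(Σy)/n = 4328.27 − 3542.4 = 785.87
b = Sxy/Sxx = 785.87/29311.714286 = 0.026811
a = ȳ − b·x̄ = 4.8 − 0.026811·105.428571 = 1.973377

1.973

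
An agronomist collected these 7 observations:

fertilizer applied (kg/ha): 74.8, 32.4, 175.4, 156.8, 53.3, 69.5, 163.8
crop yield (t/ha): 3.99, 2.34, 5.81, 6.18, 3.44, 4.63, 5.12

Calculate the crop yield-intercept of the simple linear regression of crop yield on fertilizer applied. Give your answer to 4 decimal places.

n = 7, Σx = 726, Σy = 31.51, Σxy = 3706.159, Σx² = 96497.78
Sxx = Σx² − (Σx)²/n = 96497.78 − 75296.571429 = 21201.208571
Sxy = Σxy − (Σx)(Σy)/n = 3706.159 − 3268.037143 = 438.121857
b = Sxy/Sxx = 438.121857/21201.208571 = 0.020665
a = ȳ − b·x̄ = 4.501429 − 0.020665·103.714286 = 2.358178

2.3582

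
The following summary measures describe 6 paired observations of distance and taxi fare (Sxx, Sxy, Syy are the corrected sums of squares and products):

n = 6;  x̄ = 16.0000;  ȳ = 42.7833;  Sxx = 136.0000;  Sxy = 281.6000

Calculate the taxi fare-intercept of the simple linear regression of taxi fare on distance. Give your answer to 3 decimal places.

b = Sxy/Sxx = 281.6/136 = 2.070588
a = ȳ − b·x̄ = 42.7833 − 2.070588·16 = 9.653888

9.654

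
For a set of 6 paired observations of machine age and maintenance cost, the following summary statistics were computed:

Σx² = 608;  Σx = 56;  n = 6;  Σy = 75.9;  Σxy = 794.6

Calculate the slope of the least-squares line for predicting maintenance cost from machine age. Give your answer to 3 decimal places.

Sxx = Σx² − (Σx)²/n = 608 − 522.666667 = 85.333333
Sxy = Σxy − (Σx)(Σy)/n = 794.6 − 708.4 = 86.2
b = Sxy/Sxx = 86.2/85.333333 = 1.010156

1.010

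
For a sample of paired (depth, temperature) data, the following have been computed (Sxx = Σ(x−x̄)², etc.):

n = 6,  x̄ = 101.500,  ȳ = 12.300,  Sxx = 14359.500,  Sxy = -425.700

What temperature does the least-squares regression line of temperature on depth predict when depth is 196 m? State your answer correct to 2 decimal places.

9.50

b = Sxy/Sxx = -425.7/14359.5 = -0.029646
a = ȳ − b·x̄ = 12.3 − (-0.029646)·101.5 = 15.309057
ŷ(196) = a + b·196 = 15.309057 + (-0.029646)·196 = 9.498464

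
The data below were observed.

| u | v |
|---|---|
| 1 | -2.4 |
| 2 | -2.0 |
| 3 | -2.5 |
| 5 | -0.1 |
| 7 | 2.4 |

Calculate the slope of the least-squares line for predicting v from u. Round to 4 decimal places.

n = 5, Σx = 18, Σy = -4.6, Σxy = 2.4, Σx² = 88
Sxx = Σx² − (Σx)²/n = 88 − 64.8 = 23.2
Sxy = Σxy − (Σx)(Σy)/n = 2.4 − (-16.56) = 18.96
b = Sxy/Sxx = 18.96/23.2 = 0.817241

0.8172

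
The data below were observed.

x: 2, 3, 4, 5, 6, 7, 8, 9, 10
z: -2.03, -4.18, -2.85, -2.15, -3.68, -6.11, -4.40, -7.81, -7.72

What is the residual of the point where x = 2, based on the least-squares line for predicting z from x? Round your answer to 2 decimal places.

-0.20

n = 9, Σx = 54, Σy = -40.93, Σxy = -286.29, Σx² = 384
Sxx = Σx² − (Σx)²/n = 384 − 324 = 60
Sxy = Σxy − (Σx)(Σy)/n = -286.29 − (-245.58) = -40.71
b = Sxy/Sxx = -40.71/60 = -0.6785
a = ȳ − b·x̄ = -4.547778 − (-0.6785)·6 = -0.476778
ŷ(2) = -0.476778 + (-0.6785)·2 = -1.833778
residual = y − ŷ = -2.03 − (-1.833778) = -0.196222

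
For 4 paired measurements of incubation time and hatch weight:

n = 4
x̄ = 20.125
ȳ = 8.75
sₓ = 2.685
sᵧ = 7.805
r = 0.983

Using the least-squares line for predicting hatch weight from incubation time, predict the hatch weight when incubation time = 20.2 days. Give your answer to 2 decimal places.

8.96

b = r · sᵧ/sₓ = 0.983 · 7.805/2.685 = 2.857473
a = ȳ − b·x̄ = 8.75 − 2.857473·20.125 = -48.756644
ŷ(20.2) = a + b·20.2 = -48.756644 + 2.857473·20.2 = 8.964310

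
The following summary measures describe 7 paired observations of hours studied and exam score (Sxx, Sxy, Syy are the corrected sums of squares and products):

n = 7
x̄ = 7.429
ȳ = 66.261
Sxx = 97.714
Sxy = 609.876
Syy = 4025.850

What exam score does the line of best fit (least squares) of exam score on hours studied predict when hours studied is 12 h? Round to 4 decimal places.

b = Sxy/Sxx = 609.876/97.714 = 6.241439
a = ȳ − b·x̄ = 66.261 − 6.241439·7.429 = 19.893347
ŷ(12) = a + b·12 = 19.893347 + 6.241439·12 = 94.790619

94.7906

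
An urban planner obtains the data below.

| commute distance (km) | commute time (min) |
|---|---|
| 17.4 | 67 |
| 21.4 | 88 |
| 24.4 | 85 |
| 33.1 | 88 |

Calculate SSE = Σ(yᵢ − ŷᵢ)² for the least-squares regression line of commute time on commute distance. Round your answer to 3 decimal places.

n = 4, Σx = 96.3, Σy = 328, Σxy = 8035.8, Σx² = 2451.69, Σy² = 27202
Sxx = Σx² − (Σx)²/n = 2451.69 − 2318.4225 = 133.2675
Sxy = Σxy − (Σx)(Σy)/n = 8035.8 − 7896.6 = 139.2
Syy = Σy² − (Σy)²/n = 27202 − 26896 = 306
b = Sxy/Sxx = 139.2/133.2675 = 1.044516
SSE = Syy − b·Sxy = 306 − 1.044516·139.2 = 160.603410

160.603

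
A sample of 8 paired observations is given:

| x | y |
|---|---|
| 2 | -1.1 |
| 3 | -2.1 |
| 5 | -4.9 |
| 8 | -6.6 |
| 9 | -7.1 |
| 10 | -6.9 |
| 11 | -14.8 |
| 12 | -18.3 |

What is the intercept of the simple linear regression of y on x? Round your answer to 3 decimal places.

n = 8, Σx = 60, Σy = -61.8, Σxy = -601.1, Σx² = 548
Sxx = Σx² − (Σx)²/n = 548 − 450 = 98
Sxy = Σxy − (Σx)(Σy)/n = -601.1 − (-463.5) = -137.6
b = Sxy/Sxx = -137.6/98 = -1.404082
a = ȳ − b·x̄ = -7.725 − (-1.404082)·7.5 = 2.805612

2.806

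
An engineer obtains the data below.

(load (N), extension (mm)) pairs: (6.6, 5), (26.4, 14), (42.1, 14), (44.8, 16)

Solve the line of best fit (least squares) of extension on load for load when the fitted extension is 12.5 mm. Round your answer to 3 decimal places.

n = 4, Σx = 119.9, Σy = 49, Σxy = 1708.8, Σx² = 4519.97
Sxx = Σx² − (Σx)²/n = 4519.97 − 3594.0025 = 925.9675
Sxy = Σxy − (Σx)(Σy)/n = 1708.8 − 1468.775 = 240.025
b = Sxy/Sxx = 240.025/925.9675 = 0.259215
a = ȳ − b·x̄ = 12.25 − 0.259215·29.975 = 4.480020
Set a + b·x = 12.5: x = (12.5 − 4.480020) / 0.259215 = 30.939449

30.939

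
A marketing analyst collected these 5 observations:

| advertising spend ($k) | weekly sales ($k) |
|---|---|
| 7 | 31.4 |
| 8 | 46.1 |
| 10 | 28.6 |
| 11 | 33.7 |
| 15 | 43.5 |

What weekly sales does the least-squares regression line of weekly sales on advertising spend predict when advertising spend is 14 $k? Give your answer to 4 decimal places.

n = 5, Σx = 51, Σy = 183.3, Σxy = 1897.8, Σx² = 559
Sxx = Σx² − (Σx)²/n = 559 − 520.2 = 38.8
Sxy = Σxy − (Σx)(Σy)/n = 1897.8 − 1869.66 = 28.14
b = Sxy/Sxx = 28.14/38.8 = 0.725258
a = ȳ − b·x̄ = 36.66 − 0.725258·10.2 = 29.262371
ŷ(14) = a + b·14 = 29.262371 + 0.725258·14 = 39.415979

39.4160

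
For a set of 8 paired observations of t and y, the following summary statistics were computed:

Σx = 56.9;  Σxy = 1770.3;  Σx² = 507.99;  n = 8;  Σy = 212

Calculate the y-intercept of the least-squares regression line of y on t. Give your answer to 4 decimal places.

8.4276

Sxx = Σx² − (Σx)²/n = 507.99 − 404.70125 = 103.28875
Sxy = Σxy − (Σx)(Σy)/n = 1770.3 − 1507.85 = 262.45
b = Sxy/Sxx = 262.45/103.28875 = 2.540935
a = ȳ − b·x̄ = 26.5 − 2.540935·7.1125 = 8.427600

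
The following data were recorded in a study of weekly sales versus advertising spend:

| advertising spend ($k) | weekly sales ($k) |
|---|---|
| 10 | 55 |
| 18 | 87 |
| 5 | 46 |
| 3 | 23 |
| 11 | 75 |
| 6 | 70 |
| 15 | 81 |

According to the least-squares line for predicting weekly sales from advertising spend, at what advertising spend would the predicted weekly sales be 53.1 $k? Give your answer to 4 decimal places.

n = 7, Σx = 68, Σy = 437, Σxy = 4875, Σx² = 840
Sxx = Σx² − (Σx)²/n = 840 − 660.571429 = 179.428571
Sxy = Σxy − (Σx)(Σy)/n = 4875 − 4245.142857 = 629.857143
b = Sxy/Sxx = 629.857143/179.428571 = 3.510350
a = ȳ − b·x̄ = 62.428571 − 3.510350·9.714286 = 28.328025
Set a + b·x = 53.1: x = (53.1 − 28.328025) / 3.510350 = 7.056838

7.0568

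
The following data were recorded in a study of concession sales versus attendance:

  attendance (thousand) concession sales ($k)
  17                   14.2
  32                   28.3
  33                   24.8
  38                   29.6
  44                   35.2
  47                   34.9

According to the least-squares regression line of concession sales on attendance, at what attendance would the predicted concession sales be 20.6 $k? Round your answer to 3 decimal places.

25.008

n = 6, Σx = 211, Σy = 167, Σxy = 6279.3, Σx² = 7991
Sxx = Σx² − (Σx)²/n = 7991 − 7420.166667 = 570.833333
Sxy = Σxy − (Σx)(Σy)/n = 6279.3 − 5872.833333 = 406.466667
b = Sxy/Sxx = 406.466667/570.833333 = 0.712058
a = ȳ − b·x̄ = 27.833333 − 0.712058·35.166667 = 2.792613
Set a + b·x = 20.6: x = (20.6 − 2.792613) / 0.712058 = 25.008324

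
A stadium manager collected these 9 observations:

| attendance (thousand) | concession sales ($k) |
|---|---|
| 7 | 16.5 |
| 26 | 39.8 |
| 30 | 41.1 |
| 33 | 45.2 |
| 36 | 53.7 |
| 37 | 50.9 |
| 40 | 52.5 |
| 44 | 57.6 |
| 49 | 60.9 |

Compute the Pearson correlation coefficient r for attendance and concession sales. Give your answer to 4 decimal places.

n = 9, Σx = 302, Σy = 418.2, Σxy = 15309.9, Σx² = 11316, Σy² = 20845.86
Sxx = Σx² − (Σx)²/n = 11316 − 10133.777778 = 1182.222222
Sxy = Σxy − (Σx)(Σy)/n = 15309.9 − 14032.933333 = 1276.966667
Syy = Σy² − (Σy)²/n = 20845.86 − 19432.36 = 1413.5
r = Sxy/√(Sxx·Syy) = 1276.966667/√(1671071.111111) = 1276.966667/1292.699157 = 0.987830

0.9878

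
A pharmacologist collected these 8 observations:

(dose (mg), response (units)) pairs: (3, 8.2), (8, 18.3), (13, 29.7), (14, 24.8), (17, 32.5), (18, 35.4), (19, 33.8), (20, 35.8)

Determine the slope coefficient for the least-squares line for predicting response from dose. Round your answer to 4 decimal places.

1.6115

n = 8, Σx = 112, Σy = 218.5, Σxy = 3452.2, Σx² = 1812
Sxx = Σx² − (Σx)²/n = 1812 − 1568 = 244
Sxy = Σxy − (Σx)(Σy)/n = 3452.2 − 3059 = 393.2
b = Sxy/Sxx = 393.2/244 = 1.611475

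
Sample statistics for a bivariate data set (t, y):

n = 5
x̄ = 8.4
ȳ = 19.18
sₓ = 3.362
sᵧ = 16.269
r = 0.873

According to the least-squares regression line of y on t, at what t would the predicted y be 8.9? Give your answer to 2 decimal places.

5.97

b = r · sᵧ/sₓ = 0.873 · 16.269/3.362 = 4.224520
a = ȳ − b·x̄ = 19.18 − 4.224520·8.4 = -16.305970
Set a + b·x = 8.9: x = (8.9 − (-16.305970)) / 4.224520 = 5.966588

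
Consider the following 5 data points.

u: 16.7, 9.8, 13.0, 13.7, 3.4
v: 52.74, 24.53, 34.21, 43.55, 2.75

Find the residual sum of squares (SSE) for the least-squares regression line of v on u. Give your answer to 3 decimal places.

26.264

n = 5, Σx = 56.6, Σy = 157.78, Σxy = 2171.867, Σx² = 743.18, Σy² = 6457.7176
Sxx = Σx² − (Σx)²/n = 743.18 − 640.712 = 102.468
Sxy = Σxy − (Σx)(Σy)/n = 2171.867 − 1786.0696 = 385.7974
Syy = Σy² − (Σy)²/n = 6457.7176 − 4978.90568 = 1478.81192
b = Sxy/Sxx = 385.7974/102.468 = 3.765053
SSE = Syy − b·Sxy = 1478.81192 − 3.765053·385.7974 = 26.264453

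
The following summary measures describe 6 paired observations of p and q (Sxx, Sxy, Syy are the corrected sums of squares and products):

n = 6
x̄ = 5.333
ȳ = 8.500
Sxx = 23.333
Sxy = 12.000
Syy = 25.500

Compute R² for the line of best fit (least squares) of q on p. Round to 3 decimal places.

0.242

R² = Sxy²/(Sxx·Syy) = (12)²/(23.333·25.5) = 0.242020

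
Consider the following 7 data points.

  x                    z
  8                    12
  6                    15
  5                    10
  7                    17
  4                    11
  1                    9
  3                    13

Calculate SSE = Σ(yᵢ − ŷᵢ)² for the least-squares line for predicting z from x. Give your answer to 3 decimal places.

n = 7, Σx = 34, Σy = 87, Σxy = 447, Σx² = 200, Σy² = 1129
Sxx = Σx² − (Σx)²/n = 200 − 165.142857 = 34.857143
Sxy = Σxy − (Σx)(Σy)/n = 447 − 422.571429 = 24.428571
Syy = Σy² − (Σy)²/n = 1129 − 1081.285714 = 47.714286
b = Sxy/Sxx = 24.428571/34.857143 = 0.700820
SSE = Syy − b·Sxy = 47.714286 − 0.700820·24.428571 = 30.594262

30.594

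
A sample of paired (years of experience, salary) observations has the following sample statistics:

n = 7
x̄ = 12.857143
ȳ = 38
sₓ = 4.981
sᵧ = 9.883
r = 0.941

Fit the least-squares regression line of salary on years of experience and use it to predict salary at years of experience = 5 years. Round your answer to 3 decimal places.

23.330

b = r · sᵧ/sₓ = 0.941 · 9.883/4.981 = 1.867075
a = ȳ − b·x̄ = 38 − 1.867075·12.857143 = 13.994743
ŷ(5) = a + b·5 = 13.994743 + 1.867075·5 = 23.330121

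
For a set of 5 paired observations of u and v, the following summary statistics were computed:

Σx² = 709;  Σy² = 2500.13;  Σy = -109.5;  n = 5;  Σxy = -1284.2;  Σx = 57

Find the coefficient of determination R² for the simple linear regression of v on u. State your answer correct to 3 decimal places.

0.213

Sxx = Σx² − (Σx)²/n = 709 − 649.8 = 59.2
Sxy = Σxy − (Σx)(Σy)/n = -1284.2 − (-1248.3) = -35.9
Syy = Σy² − (Σy)²/n = 2500.13 − 2398.05 = 102.08
R² = Sxy²/(Sxx·Syy) = (-35.9)²/(59.2·102.08) = 0.213268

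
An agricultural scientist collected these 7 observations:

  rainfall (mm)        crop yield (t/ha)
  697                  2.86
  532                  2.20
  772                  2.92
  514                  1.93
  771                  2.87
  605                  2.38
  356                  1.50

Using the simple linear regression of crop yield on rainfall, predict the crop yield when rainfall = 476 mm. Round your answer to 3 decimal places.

1.922

n = 7, Σx = 4247, Σy = 16.66, Σxy = 10596.75, Σx² = 2716215
Sxx = Σx² − (Σx)²/n = 2716215 − 2576715.571429 = 139499.428571
Sxy = Σxy − (Σx)(Σy)/n = 10596.75 − 10107.86 = 488.89
b = Sxy/Sxx = 488.89/139499.428571 = 0.003505
a = ȳ − b·x̄ = 2.38 − 0.003505·606.714286 = 0.253708
ŷ(476) = a + b·476 = 0.253708 + 0.003505·476 = 1.921898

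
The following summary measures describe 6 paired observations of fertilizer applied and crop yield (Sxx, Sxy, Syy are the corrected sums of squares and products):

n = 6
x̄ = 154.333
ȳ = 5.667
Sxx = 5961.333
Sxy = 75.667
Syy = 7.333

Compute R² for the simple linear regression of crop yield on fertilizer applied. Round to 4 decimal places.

0.1310

R² = Sxy²/(Sxx·Syy) = (75.667)²/(5961.333·7.333) = 0.130975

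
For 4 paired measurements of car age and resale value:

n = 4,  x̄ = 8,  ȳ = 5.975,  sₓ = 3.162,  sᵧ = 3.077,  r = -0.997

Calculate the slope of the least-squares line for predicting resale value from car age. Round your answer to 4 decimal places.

-0.9702

b = r · sᵧ/sₓ = -0.997 · 3.077/3.162 = -0.970199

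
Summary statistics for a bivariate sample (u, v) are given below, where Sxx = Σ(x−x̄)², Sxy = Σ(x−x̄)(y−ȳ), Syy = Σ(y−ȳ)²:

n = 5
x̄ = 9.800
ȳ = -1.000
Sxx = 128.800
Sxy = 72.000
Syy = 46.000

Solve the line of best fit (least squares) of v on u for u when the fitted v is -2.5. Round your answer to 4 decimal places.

7.1167

b = Sxy/Sxx = 72/128.8 = 0.559006
a = ȳ − b·x̄ = -1 − 0.559006·9.8 = -6.478261
Set a + b·x = -2.5: x = (-2.5 − (-6.478261)) / 0.559006 = 7.116667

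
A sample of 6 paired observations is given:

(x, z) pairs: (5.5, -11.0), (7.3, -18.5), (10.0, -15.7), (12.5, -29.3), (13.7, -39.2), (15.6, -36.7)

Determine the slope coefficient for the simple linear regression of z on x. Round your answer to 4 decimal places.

n = 6, Σx = 64.6, Σy = -150.4, Σxy = -1828.36, Σx² = 770.84
Sxx = Σx² − (Σx)²/n = 770.84 − 695.526667 = 75.313333
Sxy = Σxy − (Σx)(Σy)/n = -1828.36 − (-1619.306667) = -209.053333
b = Sxy/Sxx = -209.053333/75.313333 = -2.775781

-2.7758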